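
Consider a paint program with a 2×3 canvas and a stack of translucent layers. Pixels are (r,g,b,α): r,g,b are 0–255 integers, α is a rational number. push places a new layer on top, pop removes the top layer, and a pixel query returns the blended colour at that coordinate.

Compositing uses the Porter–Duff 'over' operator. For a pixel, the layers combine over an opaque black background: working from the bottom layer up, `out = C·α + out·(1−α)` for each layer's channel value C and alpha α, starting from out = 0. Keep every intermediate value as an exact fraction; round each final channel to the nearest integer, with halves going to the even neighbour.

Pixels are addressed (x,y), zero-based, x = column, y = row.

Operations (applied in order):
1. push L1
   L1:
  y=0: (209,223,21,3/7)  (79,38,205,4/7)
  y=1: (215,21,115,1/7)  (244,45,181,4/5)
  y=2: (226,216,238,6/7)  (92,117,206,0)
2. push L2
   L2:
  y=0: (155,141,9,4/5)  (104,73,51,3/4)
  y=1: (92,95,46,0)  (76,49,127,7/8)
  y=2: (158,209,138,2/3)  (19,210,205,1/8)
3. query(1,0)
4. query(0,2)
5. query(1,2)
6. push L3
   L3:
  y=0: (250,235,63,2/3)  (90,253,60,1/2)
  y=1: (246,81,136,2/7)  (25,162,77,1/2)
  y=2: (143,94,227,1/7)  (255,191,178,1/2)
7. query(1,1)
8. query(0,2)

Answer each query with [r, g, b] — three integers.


at x=1,y=0 over L1,L2:
after L1 α=4/7: [316/7, 152/7, 820/7]
after L2 α=3/4: [625/7, 1685/28, 1891/28]
→ [89, 60, 68]

at x=0,y=2 over L1,L2:
after L1 α=6/7: [1356/7, 1296/7, 204]
after L2 α=2/3: [3568/21, 4222/21, 160]
= [170, 201, 160]

at x=1,y=2 over L1,L2:
+L1 (α=0) → [0, 0, 0]
+L2 (α=1/8) → [19/8, 105/4, 205/8]
= [2, 26, 26]

query (1,1) [L1,L2,L3] — begin 0,0,0
L1 α=4/5: [976/5, 36, 724/5]
L2 α=7/8: [909/10, 379/8, 5169/40]
L3 α=1/2: [1159/20, 1675/16, 8249/80]
rounded: [58, 105, 103]

at x=0,y=2 over L1,L2,L3:
after L1 α=6/7: [1356/7, 1296/7, 204]
after L2 α=2/3: [3568/21, 4222/21, 160]
after L3 α=1/7: [8137/49, 9102/49, 1187/7]
→ [166, 186, 170]


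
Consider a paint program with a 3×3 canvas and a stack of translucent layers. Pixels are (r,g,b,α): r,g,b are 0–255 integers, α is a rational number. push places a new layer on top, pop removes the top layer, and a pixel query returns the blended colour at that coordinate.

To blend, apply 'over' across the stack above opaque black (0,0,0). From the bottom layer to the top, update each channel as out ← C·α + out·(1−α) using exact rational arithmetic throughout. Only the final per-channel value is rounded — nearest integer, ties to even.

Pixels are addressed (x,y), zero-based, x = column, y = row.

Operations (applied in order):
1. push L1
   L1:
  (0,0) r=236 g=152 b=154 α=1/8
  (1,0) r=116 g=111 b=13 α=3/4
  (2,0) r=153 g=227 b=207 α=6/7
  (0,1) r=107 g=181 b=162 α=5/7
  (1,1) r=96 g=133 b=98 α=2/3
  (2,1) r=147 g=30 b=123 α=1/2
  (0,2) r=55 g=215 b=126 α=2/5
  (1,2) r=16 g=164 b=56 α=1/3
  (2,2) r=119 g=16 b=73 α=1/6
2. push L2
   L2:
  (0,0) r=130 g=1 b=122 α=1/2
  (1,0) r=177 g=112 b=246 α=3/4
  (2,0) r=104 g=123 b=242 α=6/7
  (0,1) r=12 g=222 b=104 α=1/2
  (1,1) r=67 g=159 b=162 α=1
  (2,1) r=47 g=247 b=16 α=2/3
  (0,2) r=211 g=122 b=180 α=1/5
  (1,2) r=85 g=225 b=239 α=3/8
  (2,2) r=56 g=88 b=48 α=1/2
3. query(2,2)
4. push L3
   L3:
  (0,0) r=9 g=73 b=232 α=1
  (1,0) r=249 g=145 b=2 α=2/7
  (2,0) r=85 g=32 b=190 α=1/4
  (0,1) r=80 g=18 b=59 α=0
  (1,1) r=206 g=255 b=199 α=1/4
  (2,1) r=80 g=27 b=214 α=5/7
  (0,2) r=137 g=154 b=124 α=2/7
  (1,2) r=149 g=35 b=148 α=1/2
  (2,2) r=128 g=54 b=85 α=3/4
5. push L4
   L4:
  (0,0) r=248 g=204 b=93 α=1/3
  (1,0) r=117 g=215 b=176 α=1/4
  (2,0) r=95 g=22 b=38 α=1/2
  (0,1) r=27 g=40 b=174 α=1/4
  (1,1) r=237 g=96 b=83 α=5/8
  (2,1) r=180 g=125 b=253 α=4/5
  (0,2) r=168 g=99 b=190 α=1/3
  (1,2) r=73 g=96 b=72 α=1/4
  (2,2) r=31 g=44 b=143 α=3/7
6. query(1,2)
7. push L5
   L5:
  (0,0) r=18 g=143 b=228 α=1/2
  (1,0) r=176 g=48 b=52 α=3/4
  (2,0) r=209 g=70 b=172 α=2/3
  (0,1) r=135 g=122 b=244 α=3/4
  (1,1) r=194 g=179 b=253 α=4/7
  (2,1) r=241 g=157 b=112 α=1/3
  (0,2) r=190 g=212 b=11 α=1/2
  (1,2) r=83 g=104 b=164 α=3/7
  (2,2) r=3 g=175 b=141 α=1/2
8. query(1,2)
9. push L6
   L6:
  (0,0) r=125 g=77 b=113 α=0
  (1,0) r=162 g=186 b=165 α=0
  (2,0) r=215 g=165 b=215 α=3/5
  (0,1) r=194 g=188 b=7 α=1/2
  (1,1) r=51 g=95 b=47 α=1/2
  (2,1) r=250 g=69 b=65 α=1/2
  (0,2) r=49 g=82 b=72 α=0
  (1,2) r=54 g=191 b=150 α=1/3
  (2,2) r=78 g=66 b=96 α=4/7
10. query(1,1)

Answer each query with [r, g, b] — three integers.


at x=2,y=2 over L1,L2:
+L1 (α=1/6) → [119/6, 8/3, 73/6]
+L2 (α=1/2) → [455/12, 136/3, 361/12]
→ [38, 45, 30]

(1,2) stack=L1,L2,L3,L4; from [0,0,0]:
L1 α=1/3: [16/3, 164/3, 56/3]
L2 α=3/8: [845/24, 2845/24, 2431/24]
L3 α=1/2: [4421/48, 3685/48, 5983/48]
L4 α=1/4: [5589/64, 5221/64, 7135/64]
= [87, 82, 111]

query (1,2) [L1,L2,L3,L4,L5] — begin 0,0,0
after L1 α=1/3: [16/3, 164/3, 56/3]
after L2 α=3/8: [845/24, 2845/24, 2431/24]
after L3 α=1/2: [4421/48, 3685/48, 5983/48]
after L4 α=1/4: [5589/64, 5221/64, 7135/64]
after L5 α=3/7: [9573/112, 1459/16, 15007/112]
rounded: [85, 91, 134]

query (1,1) [L1,L2,L3,L4,L5,L6] — begin 0,0,0
after L1 α=2/3: [64, 266/3, 196/3]
after L2 α=1: [67, 159, 162]
after L3 α=1/4: [407/4, 183, 685/4]
after L4 α=5/8: [5961/32, 1029/8, 3715/32]
after L5 α=4/7: [42715/224, 8815/56, 43529/224]
after L6 α=1/2: [54139/448, 14135/112, 54057/448]
rounded: [121, 126, 121]


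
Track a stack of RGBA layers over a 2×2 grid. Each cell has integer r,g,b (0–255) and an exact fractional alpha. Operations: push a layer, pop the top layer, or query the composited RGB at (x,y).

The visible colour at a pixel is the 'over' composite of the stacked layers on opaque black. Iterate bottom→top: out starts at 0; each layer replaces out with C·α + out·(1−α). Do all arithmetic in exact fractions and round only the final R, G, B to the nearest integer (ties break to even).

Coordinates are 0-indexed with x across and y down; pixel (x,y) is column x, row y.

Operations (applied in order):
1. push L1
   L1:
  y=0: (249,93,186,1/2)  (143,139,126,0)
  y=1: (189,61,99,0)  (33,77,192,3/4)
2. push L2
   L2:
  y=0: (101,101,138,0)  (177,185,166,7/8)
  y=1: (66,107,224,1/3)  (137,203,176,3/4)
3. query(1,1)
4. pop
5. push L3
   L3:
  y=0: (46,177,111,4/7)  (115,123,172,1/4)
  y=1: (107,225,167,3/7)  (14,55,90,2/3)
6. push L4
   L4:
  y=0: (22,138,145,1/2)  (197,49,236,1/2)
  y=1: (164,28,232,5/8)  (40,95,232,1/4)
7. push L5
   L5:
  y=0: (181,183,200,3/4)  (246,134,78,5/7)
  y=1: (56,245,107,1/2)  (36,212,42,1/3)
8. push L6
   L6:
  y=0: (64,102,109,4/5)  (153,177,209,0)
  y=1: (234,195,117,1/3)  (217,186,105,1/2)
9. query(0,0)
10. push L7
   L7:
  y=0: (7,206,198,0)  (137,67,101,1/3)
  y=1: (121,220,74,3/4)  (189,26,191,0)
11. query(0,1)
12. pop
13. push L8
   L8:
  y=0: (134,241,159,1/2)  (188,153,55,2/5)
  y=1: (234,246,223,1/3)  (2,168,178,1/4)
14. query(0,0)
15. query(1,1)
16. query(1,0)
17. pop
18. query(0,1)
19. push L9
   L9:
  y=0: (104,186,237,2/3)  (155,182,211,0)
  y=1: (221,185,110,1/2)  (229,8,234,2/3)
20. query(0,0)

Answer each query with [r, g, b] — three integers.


at x=1,y=1 over L1,L2:
after L1 α=3/4: [99/4, 231/4, 144]
after L2 α=3/4: [1743/16, 2667/16, 168]
→ [109, 167, 168]

query (0,0) [L1,L3,L4,L5,L6] — begin 0,0,0
+L1 (α=1/2) → [249/2, 93/2, 93]
+L3 (α=4/7) → [1115/14, 1695/14, 723/7]
+L4 (α=1/2) → [1423/28, 3627/28, 869/7]
+L5 (α=3/4) → [16627/112, 18999/112, 5069/28]
+L6 (α=4/5) → [45299/560, 12939/112, 17277/140]
rounded: [81, 116, 123]

(0,1) stack=L1,L3,L4,L5,L6,L7; from [0,0,0]:
+L1 (α=0) → [0, 0, 0]
+L3 (α=3/7) → [321/7, 675/7, 501/7]
+L4 (α=5/8) → [6703/56, 3005/56, 9623/56]
+L5 (α=1/2) → [9839/112, 16725/112, 15615/112]
+L6 (α=1/3) → [22943/168, 9215/56, 7389/56]
+L7 (α=3/4) → [83927/672, 46175/224, 19821/224]
= [125, 206, 88]

query (0,0) [L1,L3,L4,L5,L6,L8] — begin 0,0,0
after L1 α=1/2: [249/2, 93/2, 93]
after L3 α=4/7: [1115/14, 1695/14, 723/7]
after L4 α=1/2: [1423/28, 3627/28, 869/7]
after L5 α=3/4: [16627/112, 18999/112, 5069/28]
after L6 α=4/5: [45299/560, 12939/112, 17277/140]
after L8 α=1/2: [120339/1120, 39931/224, 39537/280]
rounded: [107, 178, 141]

(1,1) stack=L1,L3,L4,L5,L6,L8; from [0,0,0]:
+L1 (α=3/4) → [99/4, 231/4, 144]
+L3 (α=2/3) → [211/12, 671/12, 108]
+L4 (α=1/4) → [371/16, 1051/16, 139]
+L5 (α=1/3) → [659/24, 2747/24, 320/3]
+L6 (α=1/2) → [5867/48, 7211/48, 635/6]
+L8 (α=1/4) → [5899/64, 9899/64, 991/8]
rounded: [92, 155, 124]

at x=1,y=0 over L1,L3,L4,L5,L6,L8:
L1 α=0: [0, 0, 0]
L3 α=1/4: [115/4, 123/4, 43]
L4 α=1/2: [903/8, 319/8, 279/2]
L5 α=5/7: [5823/28, 2999/28, 669/7]
L6 α=0: [5823/28, 2999/28, 669/7]
L8 α=2/5: [27997/140, 3513/28, 2777/35]
rounded: [200, 125, 79]

(0,1) stack=L1,L3,L4,L5,L6; from [0,0,0]:
L1 α=0: [0, 0, 0]
L3 α=3/7: [321/7, 675/7, 501/7]
L4 α=5/8: [6703/56, 3005/56, 9623/56]
L5 α=1/2: [9839/112, 16725/112, 15615/112]
L6 α=1/3: [22943/168, 9215/56, 7389/56]
= [137, 165, 132]

query (0,0) [L1,L3,L4,L5,L6,L9] — begin 0,0,0
+L1 (α=1/2) → [249/2, 93/2, 93]
+L3 (α=4/7) → [1115/14, 1695/14, 723/7]
+L4 (α=1/2) → [1423/28, 3627/28, 869/7]
+L5 (α=3/4) → [16627/112, 18999/112, 5069/28]
+L6 (α=4/5) → [45299/560, 12939/112, 17277/140]
+L9 (α=2/3) → [161779/1680, 18201/112, 27879/140]
= [96, 163, 199]


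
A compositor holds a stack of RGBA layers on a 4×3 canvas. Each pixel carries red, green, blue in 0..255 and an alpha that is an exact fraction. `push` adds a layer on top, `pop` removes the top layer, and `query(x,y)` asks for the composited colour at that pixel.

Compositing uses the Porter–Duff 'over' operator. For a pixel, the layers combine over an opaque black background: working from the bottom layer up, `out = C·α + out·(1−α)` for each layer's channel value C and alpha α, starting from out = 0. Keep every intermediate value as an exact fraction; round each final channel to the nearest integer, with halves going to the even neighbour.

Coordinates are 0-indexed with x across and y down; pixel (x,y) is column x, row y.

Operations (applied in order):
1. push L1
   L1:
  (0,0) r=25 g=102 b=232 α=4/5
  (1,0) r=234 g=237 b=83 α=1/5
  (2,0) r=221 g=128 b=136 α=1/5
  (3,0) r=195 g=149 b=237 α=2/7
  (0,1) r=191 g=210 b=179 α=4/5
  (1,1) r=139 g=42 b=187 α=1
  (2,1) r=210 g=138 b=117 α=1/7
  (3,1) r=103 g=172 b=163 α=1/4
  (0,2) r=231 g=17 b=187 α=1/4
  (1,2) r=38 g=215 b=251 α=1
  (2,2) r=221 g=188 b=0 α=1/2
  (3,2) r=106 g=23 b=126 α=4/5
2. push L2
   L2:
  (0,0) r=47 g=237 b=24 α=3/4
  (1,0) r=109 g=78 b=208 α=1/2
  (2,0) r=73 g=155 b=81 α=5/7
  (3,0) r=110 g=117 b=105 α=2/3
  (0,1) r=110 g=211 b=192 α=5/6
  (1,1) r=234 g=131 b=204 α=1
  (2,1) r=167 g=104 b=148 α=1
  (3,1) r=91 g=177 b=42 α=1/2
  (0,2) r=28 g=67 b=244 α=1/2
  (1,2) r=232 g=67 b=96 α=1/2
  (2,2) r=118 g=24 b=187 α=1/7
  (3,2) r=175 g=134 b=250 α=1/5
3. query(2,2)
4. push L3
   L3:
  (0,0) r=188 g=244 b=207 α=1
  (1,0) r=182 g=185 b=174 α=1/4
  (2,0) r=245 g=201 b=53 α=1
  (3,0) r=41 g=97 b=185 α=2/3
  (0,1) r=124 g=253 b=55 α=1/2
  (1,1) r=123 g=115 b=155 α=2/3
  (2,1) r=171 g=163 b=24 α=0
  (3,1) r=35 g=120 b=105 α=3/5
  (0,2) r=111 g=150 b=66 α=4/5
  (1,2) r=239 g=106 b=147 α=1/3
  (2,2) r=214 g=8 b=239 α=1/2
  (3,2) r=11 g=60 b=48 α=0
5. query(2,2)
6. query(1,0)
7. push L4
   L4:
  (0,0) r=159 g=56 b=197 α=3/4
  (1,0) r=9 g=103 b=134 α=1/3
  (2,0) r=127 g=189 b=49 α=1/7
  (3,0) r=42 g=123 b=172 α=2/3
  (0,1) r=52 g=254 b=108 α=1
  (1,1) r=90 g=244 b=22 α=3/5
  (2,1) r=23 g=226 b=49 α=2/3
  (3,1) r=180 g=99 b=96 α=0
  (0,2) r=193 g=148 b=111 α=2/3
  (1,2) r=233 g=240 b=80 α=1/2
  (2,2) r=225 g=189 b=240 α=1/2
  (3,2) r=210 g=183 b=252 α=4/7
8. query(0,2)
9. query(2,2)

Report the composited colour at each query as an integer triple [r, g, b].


query (2,2) [L1,L2] — begin 0,0,0
L1 α=1/2: [221/2, 94, 0]
L2 α=1/7: [781/7, 84, 187/7]
= [112, 84, 27]

at x=2,y=2 over L1,L2,L3:
+L1 (α=1/2) → [221/2, 94, 0]
+L2 (α=1/7) → [781/7, 84, 187/7]
+L3 (α=1/2) → [2279/14, 46, 930/7]
→ [163, 46, 133]

query (1,0) [L1,L2,L3] — begin 0,0,0
after L1 α=1/5: [234/5, 237/5, 83/5]
after L2 α=1/2: [779/10, 627/10, 1123/10]
after L3 α=1/4: [4157/40, 3731/40, 5109/40]
rounded: [104, 93, 128]

query (0,2) [L1,L2,L3,L4] — begin 0,0,0
after L1 α=1/4: [231/4, 17/4, 187/4]
after L2 α=1/2: [343/8, 285/8, 1163/8]
after L3 α=4/5: [779/8, 1017/8, 655/8]
after L4 α=2/3: [1289/8, 3385/24, 2431/24]
→ [161, 141, 101]

query (2,2) [L1,L2,L3,L4] — begin 0,0,0
L1 α=1/2: [221/2, 94, 0]
L2 α=1/7: [781/7, 84, 187/7]
L3 α=1/2: [2279/14, 46, 930/7]
L4 α=1/2: [5429/28, 235/2, 1305/7]
= [194, 118, 186]


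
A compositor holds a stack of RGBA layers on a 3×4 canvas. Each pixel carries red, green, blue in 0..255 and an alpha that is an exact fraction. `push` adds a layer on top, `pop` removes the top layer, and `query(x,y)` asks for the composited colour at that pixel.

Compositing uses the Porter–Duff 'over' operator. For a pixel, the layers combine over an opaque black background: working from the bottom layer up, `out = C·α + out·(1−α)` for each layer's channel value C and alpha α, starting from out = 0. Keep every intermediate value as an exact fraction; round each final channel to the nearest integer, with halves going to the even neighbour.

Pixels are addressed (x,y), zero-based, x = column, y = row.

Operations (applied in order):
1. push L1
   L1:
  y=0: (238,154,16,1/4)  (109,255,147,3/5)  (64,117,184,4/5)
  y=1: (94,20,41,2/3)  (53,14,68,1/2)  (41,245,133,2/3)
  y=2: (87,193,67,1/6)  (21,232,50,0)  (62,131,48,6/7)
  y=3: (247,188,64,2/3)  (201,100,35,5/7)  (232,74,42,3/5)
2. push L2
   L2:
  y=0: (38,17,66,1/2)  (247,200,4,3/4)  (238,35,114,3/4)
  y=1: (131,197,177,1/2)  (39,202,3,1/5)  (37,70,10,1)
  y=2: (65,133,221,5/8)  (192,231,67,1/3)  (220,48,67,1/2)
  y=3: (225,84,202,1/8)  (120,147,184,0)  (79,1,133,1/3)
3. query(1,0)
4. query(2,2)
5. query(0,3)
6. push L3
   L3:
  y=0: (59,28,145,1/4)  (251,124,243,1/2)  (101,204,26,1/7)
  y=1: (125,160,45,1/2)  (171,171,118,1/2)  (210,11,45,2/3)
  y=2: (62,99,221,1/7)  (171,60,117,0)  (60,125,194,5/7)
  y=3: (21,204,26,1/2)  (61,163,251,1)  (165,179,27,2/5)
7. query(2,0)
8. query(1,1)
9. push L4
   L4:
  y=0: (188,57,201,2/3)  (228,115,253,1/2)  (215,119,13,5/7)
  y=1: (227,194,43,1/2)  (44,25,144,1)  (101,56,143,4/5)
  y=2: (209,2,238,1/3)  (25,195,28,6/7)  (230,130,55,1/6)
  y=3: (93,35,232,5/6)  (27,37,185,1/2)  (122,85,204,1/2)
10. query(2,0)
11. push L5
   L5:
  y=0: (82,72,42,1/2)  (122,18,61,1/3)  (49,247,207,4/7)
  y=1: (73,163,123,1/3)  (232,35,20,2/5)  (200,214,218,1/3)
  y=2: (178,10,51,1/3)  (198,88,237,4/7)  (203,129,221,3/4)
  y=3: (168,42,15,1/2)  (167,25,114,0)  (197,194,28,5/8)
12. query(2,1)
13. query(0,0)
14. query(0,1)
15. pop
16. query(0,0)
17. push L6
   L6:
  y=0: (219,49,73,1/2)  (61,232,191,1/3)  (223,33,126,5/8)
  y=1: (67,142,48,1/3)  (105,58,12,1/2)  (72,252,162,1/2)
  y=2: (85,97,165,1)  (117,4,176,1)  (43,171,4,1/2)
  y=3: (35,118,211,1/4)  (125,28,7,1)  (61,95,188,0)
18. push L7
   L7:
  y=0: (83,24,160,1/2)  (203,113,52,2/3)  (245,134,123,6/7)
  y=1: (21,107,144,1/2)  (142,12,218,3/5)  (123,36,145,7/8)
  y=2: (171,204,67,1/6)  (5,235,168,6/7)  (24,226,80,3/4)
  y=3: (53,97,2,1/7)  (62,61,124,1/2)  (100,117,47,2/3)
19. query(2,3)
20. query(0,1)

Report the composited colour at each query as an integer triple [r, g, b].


query (1,0) [L1,L2] — begin 0,0,0
L1 α=3/5: [327/5, 153, 441/5]
L2 α=3/4: [1008/5, 753/4, 501/20]
→ [202, 188, 25]

query (2,2) [L1,L2] — begin 0,0,0
after L1 α=6/7: [372/7, 786/7, 288/7]
after L2 α=1/2: [956/7, 561/7, 757/14]
→ [137, 80, 54]

query (0,3) [L1,L2] — begin 0,0,0
+L1 (α=2/3) → [494/3, 376/3, 128/3]
+L2 (α=1/8) → [4133/24, 721/6, 751/12]
→ [172, 120, 63]

at x=2,y=0 over L1,L2,L3:
after L1 α=4/5: [256/5, 468/5, 736/5]
after L2 α=3/4: [1913/10, 993/20, 1223/10]
after L3 α=1/7: [892/5, 717/10, 3799/35]
= [178, 72, 109]

(1,1) stack=L1,L2,L3; from [0,0,0]:
L1 α=1/2: [53/2, 7, 34]
L2 α=1/5: [29, 46, 139/5]
L3 α=1/2: [100, 217/2, 729/10]
→ [100, 108, 73]

at x=2,y=0 over L1,L2,L3,L4:
after L1 α=4/5: [256/5, 468/5, 736/5]
after L2 α=3/4: [1913/10, 993/20, 1223/10]
after L3 α=1/7: [892/5, 717/10, 3799/35]
after L4 α=5/7: [7159/35, 3692/35, 9873/245]
rounded: [205, 105, 40]

query (2,1) [L1,L2,L3,L4,L5] — begin 0,0,0
after L1 α=2/3: [82/3, 490/3, 266/3]
after L2 α=1: [37, 70, 10]
after L3 α=2/3: [457/3, 92/3, 100/3]
after L4 α=4/5: [1669/15, 764/15, 1816/15]
after L5 α=1/3: [6338/45, 4738/45, 6902/45]
= [141, 105, 153]

(0,0) stack=L1,L2,L3,L4,L5; from [0,0,0]:
+L1 (α=1/4) → [119/2, 77/2, 4]
+L2 (α=1/2) → [195/4, 111/4, 35]
+L3 (α=1/4) → [821/16, 445/16, 125/2]
+L4 (α=2/3) → [2279/16, 2269/48, 929/6]
+L5 (α=1/2) → [3591/32, 5725/96, 1181/12]
= [112, 60, 98]

(0,1) stack=L1,L2,L3,L4,L5; from [0,0,0]:
after L1 α=2/3: [188/3, 40/3, 82/3]
after L2 α=1/2: [581/6, 631/6, 613/6]
after L3 α=1/2: [1331/12, 1591/12, 883/12]
after L4 α=1/2: [4055/24, 3919/24, 1399/24]
after L5 α=1/3: [4931/36, 5875/36, 2875/36]
= [137, 163, 80]

at x=0,y=0 over L1,L2,L3,L4:
L1 α=1/4: [119/2, 77/2, 4]
L2 α=1/2: [195/4, 111/4, 35]
L3 α=1/4: [821/16, 445/16, 125/2]
L4 α=2/3: [2279/16, 2269/48, 929/6]
rounded: [142, 47, 155]

at x=2,y=3 over L1,L2,L3,L4,L6,L7:
+L1 (α=3/5) → [696/5, 222/5, 126/5]
+L2 (α=1/3) → [1787/15, 449/15, 917/15]
+L3 (α=2/5) → [3437/25, 2239/25, 1187/25]
+L4 (α=1/2) → [6487/50, 2182/25, 6287/50]
+L6 (α=0) → [6487/50, 2182/25, 6287/50]
+L7 (α=2/3) → [16487/150, 8032/75, 10987/150]
rounded: [110, 107, 73]

query (0,1) [L1,L2,L3,L4,L6,L7] — begin 0,0,0
L1 α=2/3: [188/3, 40/3, 82/3]
L2 α=1/2: [581/6, 631/6, 613/6]
L3 α=1/2: [1331/12, 1591/12, 883/12]
L4 α=1/2: [4055/24, 3919/24, 1399/24]
L6 α=1/3: [4859/36, 5623/36, 1975/36]
L7 α=1/2: [5615/72, 9475/72, 7159/72]
→ [78, 132, 99]


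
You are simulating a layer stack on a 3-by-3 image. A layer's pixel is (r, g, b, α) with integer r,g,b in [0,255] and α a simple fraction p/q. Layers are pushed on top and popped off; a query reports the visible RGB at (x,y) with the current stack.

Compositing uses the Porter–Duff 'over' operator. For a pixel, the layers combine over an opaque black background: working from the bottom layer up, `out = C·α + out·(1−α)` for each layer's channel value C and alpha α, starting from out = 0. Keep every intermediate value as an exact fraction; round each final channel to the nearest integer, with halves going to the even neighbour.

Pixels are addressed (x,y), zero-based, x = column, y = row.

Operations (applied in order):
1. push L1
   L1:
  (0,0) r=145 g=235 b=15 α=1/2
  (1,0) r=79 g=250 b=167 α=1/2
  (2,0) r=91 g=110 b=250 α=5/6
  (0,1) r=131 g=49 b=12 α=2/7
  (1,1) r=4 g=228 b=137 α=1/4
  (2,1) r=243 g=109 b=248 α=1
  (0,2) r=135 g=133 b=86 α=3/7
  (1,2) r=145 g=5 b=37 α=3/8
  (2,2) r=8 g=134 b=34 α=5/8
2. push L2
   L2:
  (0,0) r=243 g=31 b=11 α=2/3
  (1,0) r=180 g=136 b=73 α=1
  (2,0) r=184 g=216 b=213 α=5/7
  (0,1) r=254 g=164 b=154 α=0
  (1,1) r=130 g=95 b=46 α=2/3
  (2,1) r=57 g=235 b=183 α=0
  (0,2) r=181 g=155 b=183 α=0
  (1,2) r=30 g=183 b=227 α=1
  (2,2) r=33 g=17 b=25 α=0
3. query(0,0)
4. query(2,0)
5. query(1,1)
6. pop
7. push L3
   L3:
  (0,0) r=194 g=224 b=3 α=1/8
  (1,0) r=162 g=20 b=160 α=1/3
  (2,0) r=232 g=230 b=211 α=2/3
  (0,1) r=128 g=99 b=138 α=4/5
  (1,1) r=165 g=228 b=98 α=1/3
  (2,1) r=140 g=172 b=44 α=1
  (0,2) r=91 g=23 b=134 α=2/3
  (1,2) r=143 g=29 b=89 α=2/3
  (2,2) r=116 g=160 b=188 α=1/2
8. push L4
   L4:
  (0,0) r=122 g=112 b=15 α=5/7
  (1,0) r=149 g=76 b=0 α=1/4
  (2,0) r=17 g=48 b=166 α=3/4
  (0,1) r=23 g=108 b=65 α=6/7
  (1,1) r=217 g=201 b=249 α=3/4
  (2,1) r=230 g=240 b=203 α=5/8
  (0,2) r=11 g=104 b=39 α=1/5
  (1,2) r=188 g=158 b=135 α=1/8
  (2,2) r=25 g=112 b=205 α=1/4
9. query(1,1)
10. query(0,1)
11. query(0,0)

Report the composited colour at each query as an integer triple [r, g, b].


at x=0,y=0 over L1,L2:
after L1 α=1/2: [145/2, 235/2, 15/2]
after L2 α=2/3: [1117/6, 359/6, 59/6]
→ [186, 60, 10]

query (2,0) [L1,L2] — begin 0,0,0
+L1 (α=5/6) → [455/6, 275/3, 625/3]
+L2 (α=5/7) → [3215/21, 3790/21, 635/3]
rounded: [153, 180, 212]

query (1,1) [L1,L2] — begin 0,0,0
after L1 α=1/4: [1, 57, 137/4]
after L2 α=2/3: [87, 247/3, 505/12]
= [87, 82, 42]

at x=1,y=1 over L1,L3,L4:
L1 α=1/4: [1, 57, 137/4]
L3 α=1/3: [167/3, 114, 111/2]
L4 α=3/4: [530/3, 717/4, 1605/8]
→ [177, 179, 201]

at x=0,y=1 over L1,L3,L4:
+L1 (α=2/7) → [262/7, 14, 24/7]
+L3 (α=4/5) → [3846/35, 82, 3888/35]
+L4 (α=6/7) → [8676/245, 730/7, 17538/245]
= [35, 104, 72]

(0,0) stack=L1,L3,L4; from [0,0,0]:
after L1 α=1/2: [145/2, 235/2, 15/2]
after L3 α=1/8: [1403/16, 2093/16, 111/16]
after L4 α=5/7: [6283/56, 939/8, 711/56]
= [112, 117, 13]


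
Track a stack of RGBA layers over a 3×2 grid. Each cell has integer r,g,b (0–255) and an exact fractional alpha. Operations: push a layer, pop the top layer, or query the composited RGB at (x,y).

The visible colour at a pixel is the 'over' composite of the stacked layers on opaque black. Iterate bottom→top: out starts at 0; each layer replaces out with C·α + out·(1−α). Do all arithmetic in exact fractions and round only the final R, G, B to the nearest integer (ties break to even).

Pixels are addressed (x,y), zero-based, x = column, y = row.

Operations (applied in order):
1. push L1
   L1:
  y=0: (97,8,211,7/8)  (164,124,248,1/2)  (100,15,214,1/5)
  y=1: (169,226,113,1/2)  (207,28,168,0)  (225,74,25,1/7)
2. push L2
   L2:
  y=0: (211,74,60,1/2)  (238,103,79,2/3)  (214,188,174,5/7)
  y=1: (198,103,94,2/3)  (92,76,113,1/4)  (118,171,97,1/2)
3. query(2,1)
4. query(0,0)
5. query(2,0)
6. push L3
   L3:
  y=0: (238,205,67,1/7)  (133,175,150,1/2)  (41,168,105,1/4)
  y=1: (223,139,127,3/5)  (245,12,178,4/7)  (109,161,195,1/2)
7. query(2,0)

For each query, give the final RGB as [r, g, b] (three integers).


(2,1) stack=L1,L2; from [0,0,0]:
+L1 (α=1/7) → [225/7, 74/7, 25/7]
+L2 (α=1/2) → [1051/14, 1271/14, 352/7]
= [75, 91, 50]

(0,0) stack=L1,L2; from [0,0,0]:
L1 α=7/8: [679/8, 7, 1477/8]
L2 α=1/2: [2367/16, 81/2, 1957/16]
= [148, 40, 122]

at x=2,y=0 over L1,L2:
L1 α=1/5: [20, 3, 214/5]
L2 α=5/7: [1110/7, 946/7, 4778/35]
= [159, 135, 137]

(2,0) stack=L1,L2,L3; from [0,0,0]:
+L1 (α=1/5) → [20, 3, 214/5]
+L2 (α=5/7) → [1110/7, 946/7, 4778/35]
+L3 (α=1/4) → [3617/28, 2007/14, 18009/140]
rounded: [129, 143, 129]


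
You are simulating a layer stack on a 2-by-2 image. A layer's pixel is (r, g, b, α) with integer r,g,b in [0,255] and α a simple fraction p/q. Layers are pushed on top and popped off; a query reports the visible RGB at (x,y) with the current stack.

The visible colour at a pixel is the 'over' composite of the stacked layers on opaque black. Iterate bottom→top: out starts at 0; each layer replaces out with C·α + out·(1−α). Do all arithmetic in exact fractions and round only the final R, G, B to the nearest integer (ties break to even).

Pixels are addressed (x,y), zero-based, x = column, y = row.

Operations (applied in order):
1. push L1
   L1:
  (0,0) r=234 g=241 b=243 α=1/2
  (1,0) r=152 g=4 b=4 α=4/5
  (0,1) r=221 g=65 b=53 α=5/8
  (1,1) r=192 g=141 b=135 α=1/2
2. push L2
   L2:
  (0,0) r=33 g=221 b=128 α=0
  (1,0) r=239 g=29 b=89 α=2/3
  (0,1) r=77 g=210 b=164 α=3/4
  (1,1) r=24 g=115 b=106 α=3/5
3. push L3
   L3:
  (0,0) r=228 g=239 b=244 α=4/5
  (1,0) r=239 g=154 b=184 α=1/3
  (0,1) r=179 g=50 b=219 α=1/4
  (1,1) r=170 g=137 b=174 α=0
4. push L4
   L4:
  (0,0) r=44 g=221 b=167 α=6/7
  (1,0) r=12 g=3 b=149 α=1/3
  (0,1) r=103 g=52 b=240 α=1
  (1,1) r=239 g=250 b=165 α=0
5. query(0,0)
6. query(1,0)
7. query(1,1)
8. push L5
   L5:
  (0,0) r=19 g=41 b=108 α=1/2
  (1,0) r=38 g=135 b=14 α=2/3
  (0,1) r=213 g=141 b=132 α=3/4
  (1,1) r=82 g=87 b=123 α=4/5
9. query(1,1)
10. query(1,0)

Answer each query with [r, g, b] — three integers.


at x=0,y=0 over L1,L2,L3,L4:
+L1 (α=1/2) → [117, 241/2, 243/2]
+L2 (α=0) → [117, 241/2, 243/2]
+L3 (α=4/5) → [1029/5, 2153/10, 439/2]
+L4 (α=6/7) → [2349/35, 15413/70, 349/2]
= [67, 220, 174]

at x=1,y=0 over L1,L2,L3,L4:
L1 α=4/5: [608/5, 16/5, 16/5]
L2 α=2/3: [2998/15, 102/5, 302/5]
L3 α=1/3: [9581/45, 974/15, 508/5]
L4 α=1/3: [19702/135, 1993/45, 587/5]
rounded: [146, 44, 117]

query (1,1) [L1,L2,L3,L4] — begin 0,0,0
+L1 (α=1/2) → [96, 141/2, 135/2]
+L2 (α=3/5) → [264/5, 486/5, 453/5]
+L3 (α=0) → [264/5, 486/5, 453/5]
+L4 (α=0) → [264/5, 486/5, 453/5]
rounded: [53, 97, 91]

(1,1) stack=L1,L2,L3,L4,L5; from [0,0,0]:
L1 α=1/2: [96, 141/2, 135/2]
L2 α=3/5: [264/5, 486/5, 453/5]
L3 α=0: [264/5, 486/5, 453/5]
L4 α=0: [264/5, 486/5, 453/5]
L5 α=4/5: [1904/25, 2226/25, 2913/25]
rounded: [76, 89, 117]

at x=1,y=0 over L1,L2,L3,L4,L5:
+L1 (α=4/5) → [608/5, 16/5, 16/5]
+L2 (α=2/3) → [2998/15, 102/5, 302/5]
+L3 (α=1/3) → [9581/45, 974/15, 508/5]
+L4 (α=1/3) → [19702/135, 1993/45, 587/5]
+L5 (α=2/3) → [29962/405, 14143/135, 727/15]
→ [74, 105, 48]


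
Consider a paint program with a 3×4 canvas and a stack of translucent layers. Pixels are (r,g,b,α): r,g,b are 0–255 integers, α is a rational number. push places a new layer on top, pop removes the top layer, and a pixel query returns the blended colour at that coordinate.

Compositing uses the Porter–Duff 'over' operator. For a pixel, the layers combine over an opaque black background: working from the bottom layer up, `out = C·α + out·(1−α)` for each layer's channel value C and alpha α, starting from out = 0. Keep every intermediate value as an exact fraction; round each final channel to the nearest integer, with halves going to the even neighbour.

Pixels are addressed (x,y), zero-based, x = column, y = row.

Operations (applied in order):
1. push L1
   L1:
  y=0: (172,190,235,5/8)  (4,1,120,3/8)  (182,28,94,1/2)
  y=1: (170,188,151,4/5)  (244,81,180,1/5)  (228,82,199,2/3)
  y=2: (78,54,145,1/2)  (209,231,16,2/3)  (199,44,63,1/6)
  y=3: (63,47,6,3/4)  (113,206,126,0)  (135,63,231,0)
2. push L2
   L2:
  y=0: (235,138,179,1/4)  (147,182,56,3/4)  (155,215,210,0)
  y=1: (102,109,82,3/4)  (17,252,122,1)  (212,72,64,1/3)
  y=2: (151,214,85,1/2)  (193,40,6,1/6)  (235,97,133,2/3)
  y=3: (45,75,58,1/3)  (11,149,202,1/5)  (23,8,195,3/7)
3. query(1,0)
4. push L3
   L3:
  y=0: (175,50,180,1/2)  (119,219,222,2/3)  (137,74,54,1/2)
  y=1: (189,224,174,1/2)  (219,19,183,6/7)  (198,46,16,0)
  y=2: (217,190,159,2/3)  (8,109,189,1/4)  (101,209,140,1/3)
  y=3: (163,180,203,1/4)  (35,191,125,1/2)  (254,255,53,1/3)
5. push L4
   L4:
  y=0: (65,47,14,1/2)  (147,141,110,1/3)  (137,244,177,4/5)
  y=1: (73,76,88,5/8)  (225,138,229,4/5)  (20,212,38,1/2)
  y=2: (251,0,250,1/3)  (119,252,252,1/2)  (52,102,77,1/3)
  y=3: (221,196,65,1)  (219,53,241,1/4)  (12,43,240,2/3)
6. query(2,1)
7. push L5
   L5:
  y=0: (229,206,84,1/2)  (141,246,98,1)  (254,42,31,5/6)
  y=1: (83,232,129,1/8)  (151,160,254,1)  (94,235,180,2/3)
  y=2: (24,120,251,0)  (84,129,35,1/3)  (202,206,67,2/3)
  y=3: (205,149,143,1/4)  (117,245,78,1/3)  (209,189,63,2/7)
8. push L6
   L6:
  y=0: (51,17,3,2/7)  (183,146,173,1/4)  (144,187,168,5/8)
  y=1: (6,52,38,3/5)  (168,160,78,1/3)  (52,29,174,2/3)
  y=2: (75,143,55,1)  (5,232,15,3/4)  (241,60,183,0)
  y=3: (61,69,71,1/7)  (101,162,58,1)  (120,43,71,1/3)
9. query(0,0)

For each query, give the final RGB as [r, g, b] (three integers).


query (1,0) [L1,L2] — begin 0,0,0
after L1 α=3/8: [3/2, 3/8, 45]
after L2 α=3/4: [885/8, 4371/32, 213/4]
→ [111, 137, 53]

(2,1) stack=L1,L2,L3,L4; from [0,0,0]:
after L1 α=2/3: [152, 164/3, 398/3]
after L2 α=1/3: [172, 544/9, 988/9]
after L3 α=0: [172, 544/9, 988/9]
after L4 α=1/2: [96, 1226/9, 665/9]
→ [96, 136, 74]

at x=0,y=0 over L1,L2,L3,L4,L5,L6:
after L1 α=5/8: [215/2, 475/4, 1175/8]
after L2 α=1/4: [1115/8, 1977/16, 4957/32]
after L3 α=1/2: [2515/16, 2777/32, 10717/64]
after L4 α=1/2: [3555/32, 4281/64, 11613/128]
after L5 α=1/2: [10883/64, 17465/128, 22365/256]
after L6 α=2/7: [60943/448, 91677/896, 113361/1792]
→ [136, 102, 63]


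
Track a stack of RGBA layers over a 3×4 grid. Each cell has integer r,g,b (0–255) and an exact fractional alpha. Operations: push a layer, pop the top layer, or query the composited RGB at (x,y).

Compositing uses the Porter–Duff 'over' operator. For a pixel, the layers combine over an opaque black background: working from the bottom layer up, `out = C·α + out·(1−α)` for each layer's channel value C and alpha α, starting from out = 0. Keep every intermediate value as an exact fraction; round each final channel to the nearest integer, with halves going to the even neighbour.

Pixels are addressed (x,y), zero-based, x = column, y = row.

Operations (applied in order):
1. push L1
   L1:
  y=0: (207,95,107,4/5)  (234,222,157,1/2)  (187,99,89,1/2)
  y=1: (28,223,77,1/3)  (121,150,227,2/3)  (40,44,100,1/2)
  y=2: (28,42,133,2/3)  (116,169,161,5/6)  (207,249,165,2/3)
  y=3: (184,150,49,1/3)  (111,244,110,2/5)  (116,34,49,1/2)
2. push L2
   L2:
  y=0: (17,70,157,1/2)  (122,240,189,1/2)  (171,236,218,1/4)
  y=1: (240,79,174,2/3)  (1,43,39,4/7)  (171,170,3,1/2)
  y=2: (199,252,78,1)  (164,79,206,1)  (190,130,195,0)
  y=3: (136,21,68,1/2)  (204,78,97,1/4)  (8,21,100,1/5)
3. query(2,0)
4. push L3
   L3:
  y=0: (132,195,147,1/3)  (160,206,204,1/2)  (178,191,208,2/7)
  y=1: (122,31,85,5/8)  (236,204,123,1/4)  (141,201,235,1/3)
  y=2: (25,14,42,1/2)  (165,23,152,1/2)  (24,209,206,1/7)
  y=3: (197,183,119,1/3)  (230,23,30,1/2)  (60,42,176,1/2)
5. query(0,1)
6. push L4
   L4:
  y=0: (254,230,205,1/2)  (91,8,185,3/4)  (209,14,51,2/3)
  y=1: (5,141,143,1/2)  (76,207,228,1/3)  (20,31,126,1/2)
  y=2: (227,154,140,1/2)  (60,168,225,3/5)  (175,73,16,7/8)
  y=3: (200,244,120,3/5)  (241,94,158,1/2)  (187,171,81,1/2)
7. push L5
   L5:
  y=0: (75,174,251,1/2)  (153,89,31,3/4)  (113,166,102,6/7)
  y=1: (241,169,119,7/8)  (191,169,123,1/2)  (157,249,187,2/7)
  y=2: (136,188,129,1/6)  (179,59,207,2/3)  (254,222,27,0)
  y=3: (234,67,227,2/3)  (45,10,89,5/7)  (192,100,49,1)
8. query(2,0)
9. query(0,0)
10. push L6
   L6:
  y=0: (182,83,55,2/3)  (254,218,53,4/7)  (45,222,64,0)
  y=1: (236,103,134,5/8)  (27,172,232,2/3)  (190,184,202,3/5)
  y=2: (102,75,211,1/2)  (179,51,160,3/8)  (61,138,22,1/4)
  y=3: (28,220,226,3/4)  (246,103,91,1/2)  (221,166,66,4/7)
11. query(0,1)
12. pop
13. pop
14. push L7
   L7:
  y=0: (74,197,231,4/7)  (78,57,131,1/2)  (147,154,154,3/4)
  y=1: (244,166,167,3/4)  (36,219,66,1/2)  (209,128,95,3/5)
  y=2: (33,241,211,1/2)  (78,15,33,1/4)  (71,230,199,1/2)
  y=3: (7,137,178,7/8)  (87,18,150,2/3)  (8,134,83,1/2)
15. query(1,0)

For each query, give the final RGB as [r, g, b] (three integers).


at x=2,y=0 over L1,L2:
L1 α=1/2: [187/2, 99/2, 89/2]
L2 α=1/4: [903/8, 769/8, 703/8]
rounded: [113, 96, 88]

query (0,1) [L1,L2,L3] — begin 0,0,0
+L1 (α=1/3) → [28/3, 223/3, 77/3]
+L2 (α=2/3) → [1468/9, 697/9, 1121/9]
+L3 (α=5/8) → [1649/12, 581/12, 599/6]
rounded: [137, 48, 100]

at x=2,y=0 over L1,L2,L3,L4,L5:
after L1 α=1/2: [187/2, 99/2, 89/2]
after L2 α=1/4: [903/8, 769/8, 703/8]
after L3 α=2/7: [7363/56, 6901/56, 6843/56]
after L4 α=2/3: [10257/56, 2823/56, 4185/56]
after L5 α=6/7: [48225/392, 58599/392, 38457/392]
= [123, 149, 98]

at x=0,y=0 over L1,L2,L3,L4,L5:
after L1 α=4/5: [828/5, 76, 428/5]
after L2 α=1/2: [913/10, 73, 1213/10]
after L3 α=1/3: [1573/15, 341/3, 1948/15]
after L4 α=1/2: [5383/30, 1031/6, 5023/30]
after L5 α=1/2: [7633/60, 2075/12, 12553/60]
= [127, 173, 209]

query (0,1) [L1,L2,L3,L4,L5,L6] — begin 0,0,0
+L1 (α=1/3) → [28/3, 223/3, 77/3]
+L2 (α=2/3) → [1468/9, 697/9, 1121/9]
+L3 (α=5/8) → [1649/12, 581/12, 599/6]
+L4 (α=1/2) → [1709/24, 2273/24, 1457/12]
+L5 (α=7/8) → [42197/192, 30665/192, 11453/96]
+L6 (α=5/8) → [117717/512, 63625/512, 32893/256]
rounded: [230, 124, 128]

(1,0) stack=L1,L2,L3,L4,L7; from [0,0,0]:
L1 α=1/2: [117, 111, 157/2]
L2 α=1/2: [239/2, 351/2, 535/4]
L3 α=1/2: [559/4, 763/4, 1351/8]
L4 α=3/4: [1651/16, 859/16, 5791/32]
L7 α=1/2: [2899/32, 1771/32, 9983/64]
= [91, 55, 156]


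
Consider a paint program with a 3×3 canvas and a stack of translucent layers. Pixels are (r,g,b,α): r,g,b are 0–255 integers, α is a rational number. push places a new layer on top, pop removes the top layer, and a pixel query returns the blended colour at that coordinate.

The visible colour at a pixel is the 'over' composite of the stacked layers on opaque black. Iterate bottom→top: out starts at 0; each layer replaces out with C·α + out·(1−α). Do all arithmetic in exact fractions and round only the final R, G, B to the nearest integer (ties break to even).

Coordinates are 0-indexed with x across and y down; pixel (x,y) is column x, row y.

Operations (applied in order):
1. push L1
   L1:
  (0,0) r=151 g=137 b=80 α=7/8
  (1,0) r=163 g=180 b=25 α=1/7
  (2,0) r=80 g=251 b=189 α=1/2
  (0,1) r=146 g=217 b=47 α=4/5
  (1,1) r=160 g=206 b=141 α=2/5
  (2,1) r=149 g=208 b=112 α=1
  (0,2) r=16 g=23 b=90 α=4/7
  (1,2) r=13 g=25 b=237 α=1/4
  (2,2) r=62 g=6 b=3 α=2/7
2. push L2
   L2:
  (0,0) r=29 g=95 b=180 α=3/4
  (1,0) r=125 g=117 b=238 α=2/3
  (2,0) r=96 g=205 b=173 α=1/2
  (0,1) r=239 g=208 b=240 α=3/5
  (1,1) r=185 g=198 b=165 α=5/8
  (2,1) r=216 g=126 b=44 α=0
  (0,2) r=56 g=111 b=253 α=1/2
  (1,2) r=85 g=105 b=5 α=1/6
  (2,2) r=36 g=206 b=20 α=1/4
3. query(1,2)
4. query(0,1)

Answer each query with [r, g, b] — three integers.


query (1,2) [L1,L2] — begin 0,0,0
after L1 α=1/4: [13/4, 25/4, 237/4]
after L2 α=1/6: [135/8, 545/24, 1205/24]
→ [17, 23, 50]

query (0,1) [L1,L2] — begin 0,0,0
after L1 α=4/5: [584/5, 868/5, 188/5]
after L2 α=3/5: [4753/25, 4856/25, 3976/25]
→ [190, 194, 159]


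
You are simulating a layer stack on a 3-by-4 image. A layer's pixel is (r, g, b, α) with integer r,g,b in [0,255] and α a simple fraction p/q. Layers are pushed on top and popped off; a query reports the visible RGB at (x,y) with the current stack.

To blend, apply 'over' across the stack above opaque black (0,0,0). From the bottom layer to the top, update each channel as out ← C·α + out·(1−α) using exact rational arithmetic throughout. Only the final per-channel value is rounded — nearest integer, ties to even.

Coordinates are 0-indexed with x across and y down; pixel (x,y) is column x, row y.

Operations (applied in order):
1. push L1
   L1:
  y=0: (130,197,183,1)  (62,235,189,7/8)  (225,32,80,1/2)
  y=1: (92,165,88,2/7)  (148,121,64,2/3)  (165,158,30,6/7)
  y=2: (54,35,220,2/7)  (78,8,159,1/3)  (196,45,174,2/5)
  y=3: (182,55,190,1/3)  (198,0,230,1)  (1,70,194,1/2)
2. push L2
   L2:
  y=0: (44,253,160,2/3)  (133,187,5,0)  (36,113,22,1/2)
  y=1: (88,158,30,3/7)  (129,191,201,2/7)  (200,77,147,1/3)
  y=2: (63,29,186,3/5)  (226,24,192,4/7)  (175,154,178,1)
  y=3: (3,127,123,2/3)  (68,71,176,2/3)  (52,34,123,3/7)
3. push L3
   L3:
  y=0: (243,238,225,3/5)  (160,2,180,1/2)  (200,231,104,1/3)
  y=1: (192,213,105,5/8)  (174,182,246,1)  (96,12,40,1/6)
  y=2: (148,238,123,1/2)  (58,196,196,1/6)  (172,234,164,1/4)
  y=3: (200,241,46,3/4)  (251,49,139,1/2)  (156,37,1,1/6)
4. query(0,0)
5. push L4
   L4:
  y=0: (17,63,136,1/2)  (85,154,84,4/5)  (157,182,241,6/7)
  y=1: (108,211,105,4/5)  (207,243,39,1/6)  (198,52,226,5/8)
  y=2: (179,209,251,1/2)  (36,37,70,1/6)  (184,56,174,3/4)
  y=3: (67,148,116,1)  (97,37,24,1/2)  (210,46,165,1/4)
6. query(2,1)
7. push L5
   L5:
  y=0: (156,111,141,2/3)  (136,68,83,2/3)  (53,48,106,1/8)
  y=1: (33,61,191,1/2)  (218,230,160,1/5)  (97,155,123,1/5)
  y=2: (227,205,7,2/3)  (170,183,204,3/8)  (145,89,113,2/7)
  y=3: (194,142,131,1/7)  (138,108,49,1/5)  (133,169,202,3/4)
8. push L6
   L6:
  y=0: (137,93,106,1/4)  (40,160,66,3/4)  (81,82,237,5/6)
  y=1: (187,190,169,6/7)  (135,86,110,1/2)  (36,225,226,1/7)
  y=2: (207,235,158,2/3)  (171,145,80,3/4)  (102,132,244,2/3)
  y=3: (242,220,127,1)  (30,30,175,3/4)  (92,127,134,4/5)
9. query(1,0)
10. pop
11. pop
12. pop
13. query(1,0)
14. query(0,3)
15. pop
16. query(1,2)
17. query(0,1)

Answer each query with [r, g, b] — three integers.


at x=0,y=0 over L1,L2,L3:
after L1 α=1: [130, 197, 183]
after L2 α=2/3: [218/3, 703/3, 503/3]
after L3 α=3/5: [2623/15, 3548/15, 3031/15]
→ [175, 237, 202]

query (2,1) [L1,L2,L3,L4] — begin 0,0,0
L1 α=6/7: [990/7, 948/7, 180/7]
L2 α=1/3: [3380/21, 2435/21, 463/7]
L3 α=1/6: [9458/63, 12427/126, 865/14]
L4 α=5/8: [3781/21, 23347/336, 18415/112]
→ [180, 69, 164]

at x=1,y=0 over L1,L2,L3,L4,L5,L6:
+L1 (α=7/8) → [217/4, 1645/8, 1323/8]
+L2 (α=0) → [217/4, 1645/8, 1323/8]
+L3 (α=1/2) → [857/8, 1661/16, 2763/16]
+L4 (α=4/5) → [3577/40, 11517/80, 8139/80]
+L5 (α=2/3) → [4819/40, 22397/240, 21419/240]
+L6 (α=3/4) → [9619/160, 137597/960, 68939/960]
= [60, 143, 72]

query (1,0) [L1,L2,L3] — begin 0,0,0
after L1 α=7/8: [217/4, 1645/8, 1323/8]
after L2 α=0: [217/4, 1645/8, 1323/8]
after L3 α=1/2: [857/8, 1661/16, 2763/16]
→ [107, 104, 173]

query (0,3) [L1,L2,L3] — begin 0,0,0
L1 α=1/3: [182/3, 55/3, 190/3]
L2 α=2/3: [200/9, 817/9, 928/9]
L3 α=3/4: [1400/9, 1831/9, 1085/18]
= [156, 203, 60]

at x=1,y=2 over L1,L2:
L1 α=1/3: [26, 8/3, 53]
L2 α=4/7: [982/7, 104/7, 927/7]
rounded: [140, 15, 132]

(0,1) stack=L1,L2; from [0,0,0]:
+L1 (α=2/7) → [184/7, 330/7, 176/7]
+L2 (α=3/7) → [2584/49, 4638/49, 1334/49]
→ [53, 95, 27]


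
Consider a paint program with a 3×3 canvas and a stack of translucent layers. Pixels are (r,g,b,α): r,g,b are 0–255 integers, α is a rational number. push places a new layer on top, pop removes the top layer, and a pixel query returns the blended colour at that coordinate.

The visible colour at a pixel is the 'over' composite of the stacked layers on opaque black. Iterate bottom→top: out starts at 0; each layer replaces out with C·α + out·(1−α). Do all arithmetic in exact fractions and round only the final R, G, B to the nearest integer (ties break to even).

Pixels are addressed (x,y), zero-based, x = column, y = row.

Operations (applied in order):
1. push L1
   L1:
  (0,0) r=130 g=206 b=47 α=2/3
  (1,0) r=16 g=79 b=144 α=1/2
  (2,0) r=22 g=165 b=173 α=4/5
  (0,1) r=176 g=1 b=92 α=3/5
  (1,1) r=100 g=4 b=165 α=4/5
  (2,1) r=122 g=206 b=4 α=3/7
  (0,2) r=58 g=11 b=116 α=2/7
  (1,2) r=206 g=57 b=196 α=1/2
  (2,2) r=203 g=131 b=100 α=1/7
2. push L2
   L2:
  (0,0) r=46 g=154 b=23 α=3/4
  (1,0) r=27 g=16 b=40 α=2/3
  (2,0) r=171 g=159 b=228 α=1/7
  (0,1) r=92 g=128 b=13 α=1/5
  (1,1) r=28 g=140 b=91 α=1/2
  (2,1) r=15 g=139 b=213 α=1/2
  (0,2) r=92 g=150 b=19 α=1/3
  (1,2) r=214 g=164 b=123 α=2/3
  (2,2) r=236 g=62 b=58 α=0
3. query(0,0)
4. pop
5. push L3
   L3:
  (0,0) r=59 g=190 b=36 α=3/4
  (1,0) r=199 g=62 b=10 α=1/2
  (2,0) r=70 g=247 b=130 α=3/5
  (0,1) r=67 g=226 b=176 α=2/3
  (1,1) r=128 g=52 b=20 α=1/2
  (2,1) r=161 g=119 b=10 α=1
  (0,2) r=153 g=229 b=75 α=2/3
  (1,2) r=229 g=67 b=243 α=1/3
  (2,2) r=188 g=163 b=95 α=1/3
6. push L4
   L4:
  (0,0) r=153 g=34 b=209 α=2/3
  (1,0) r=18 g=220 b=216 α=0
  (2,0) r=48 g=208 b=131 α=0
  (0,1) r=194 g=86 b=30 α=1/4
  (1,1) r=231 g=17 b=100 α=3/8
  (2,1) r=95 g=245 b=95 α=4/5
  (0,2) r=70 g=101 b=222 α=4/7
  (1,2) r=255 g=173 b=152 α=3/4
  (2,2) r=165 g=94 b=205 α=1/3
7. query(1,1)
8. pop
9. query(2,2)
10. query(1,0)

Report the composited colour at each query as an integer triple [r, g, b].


query (0,0) [L1,L2] — begin 0,0,0
after L1 α=2/3: [260/3, 412/3, 94/3]
after L2 α=3/4: [337/6, 899/6, 301/12]
= [56, 150, 25]

query (1,1) [L1,L3,L4] — begin 0,0,0
after L1 α=4/5: [80, 16/5, 132]
after L3 α=1/2: [104, 138/5, 76]
after L4 α=3/8: [1213/8, 189/8, 85]
= [152, 24, 85]

at x=2,y=2 over L1,L3:
+L1 (α=1/7) → [29, 131/7, 100/7]
+L3 (α=1/3) → [82, 1403/21, 865/21]
→ [82, 67, 41]

at x=1,y=0 over L1,L3:
L1 α=1/2: [8, 79/2, 72]
L3 α=1/2: [207/2, 203/4, 41]
rounded: [104, 51, 41]


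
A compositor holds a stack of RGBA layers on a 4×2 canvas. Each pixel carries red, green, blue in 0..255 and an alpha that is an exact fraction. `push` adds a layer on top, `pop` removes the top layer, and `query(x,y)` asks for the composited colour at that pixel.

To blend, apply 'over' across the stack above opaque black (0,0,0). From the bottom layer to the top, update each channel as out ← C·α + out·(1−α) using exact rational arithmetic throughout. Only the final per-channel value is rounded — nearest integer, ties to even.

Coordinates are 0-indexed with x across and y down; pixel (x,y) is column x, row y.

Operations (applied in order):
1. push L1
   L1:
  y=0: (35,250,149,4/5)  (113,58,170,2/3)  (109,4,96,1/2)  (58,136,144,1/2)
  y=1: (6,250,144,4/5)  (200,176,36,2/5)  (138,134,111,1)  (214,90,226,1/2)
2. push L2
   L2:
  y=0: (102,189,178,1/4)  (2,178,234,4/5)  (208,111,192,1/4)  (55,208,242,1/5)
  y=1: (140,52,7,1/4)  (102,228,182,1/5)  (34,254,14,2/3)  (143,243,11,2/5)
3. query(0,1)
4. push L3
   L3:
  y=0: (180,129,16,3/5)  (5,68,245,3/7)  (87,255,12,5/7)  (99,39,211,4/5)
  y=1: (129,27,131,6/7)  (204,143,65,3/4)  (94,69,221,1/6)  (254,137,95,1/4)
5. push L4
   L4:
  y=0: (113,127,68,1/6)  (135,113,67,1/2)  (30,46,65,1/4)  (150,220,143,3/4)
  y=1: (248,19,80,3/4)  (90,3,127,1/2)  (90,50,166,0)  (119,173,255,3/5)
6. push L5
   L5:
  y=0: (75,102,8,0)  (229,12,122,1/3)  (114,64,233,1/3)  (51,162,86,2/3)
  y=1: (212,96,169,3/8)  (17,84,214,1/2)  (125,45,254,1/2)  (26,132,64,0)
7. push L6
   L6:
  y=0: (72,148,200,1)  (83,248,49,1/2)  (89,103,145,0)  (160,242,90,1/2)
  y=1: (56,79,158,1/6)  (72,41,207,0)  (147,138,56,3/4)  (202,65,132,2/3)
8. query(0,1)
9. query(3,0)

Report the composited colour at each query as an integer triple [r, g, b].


at x=0,y=1 over L1,L2:
L1 α=4/5: [24/5, 200, 576/5]
L2 α=1/4: [193/5, 163, 1763/20]
= [39, 163, 88]

at x=0,y=1 over L1,L2,L3,L4,L5,L6:
+L1 (α=4/5) → [24/5, 200, 576/5]
+L2 (α=1/4) → [193/5, 163, 1763/20]
+L3 (α=6/7) → [4063/35, 325/7, 17483/140]
+L4 (α=3/4) → [30103/140, 181/7, 51083/560]
+L5 (α=3/8) → [47911/224, 2921/56, 107867/896]
+L6 (α=1/6) → [84033/448, 6343/112, 680903/5376]
= [188, 57, 127]

query (3,0) [L1,L2,L3,L4,L5,L6] — begin 0,0,0
after L1 α=1/2: [29, 68, 72]
after L2 α=1/5: [171/5, 96, 106]
after L3 α=4/5: [2151/25, 252/5, 190]
after L4 α=3/4: [13401/100, 888/5, 619/4]
after L5 α=2/3: [7867/100, 836/5, 1307/12]
after L6 α=1/2: [23867/200, 1023/5, 2387/24]
rounded: [119, 205, 99]
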